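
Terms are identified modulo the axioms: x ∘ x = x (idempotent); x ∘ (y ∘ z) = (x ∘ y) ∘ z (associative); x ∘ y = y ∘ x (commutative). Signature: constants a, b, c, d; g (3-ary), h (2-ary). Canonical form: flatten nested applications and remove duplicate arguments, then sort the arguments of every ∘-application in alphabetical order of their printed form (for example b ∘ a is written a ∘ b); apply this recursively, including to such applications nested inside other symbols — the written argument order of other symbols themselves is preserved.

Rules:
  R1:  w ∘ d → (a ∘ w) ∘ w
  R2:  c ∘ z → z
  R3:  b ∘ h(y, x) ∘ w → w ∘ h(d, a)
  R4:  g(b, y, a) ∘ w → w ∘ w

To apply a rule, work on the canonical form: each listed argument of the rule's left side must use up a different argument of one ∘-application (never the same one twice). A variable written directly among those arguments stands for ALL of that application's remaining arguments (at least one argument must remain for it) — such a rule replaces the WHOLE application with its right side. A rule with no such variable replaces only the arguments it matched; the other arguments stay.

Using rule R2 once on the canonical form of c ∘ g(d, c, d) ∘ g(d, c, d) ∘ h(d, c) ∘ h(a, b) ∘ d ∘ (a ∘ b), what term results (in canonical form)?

Canonical form:  a ∘ b ∘ c ∘ d ∘ g(d, c, d) ∘ h(a, b) ∘ h(d, c)
Apply R2:  consuming c;  z := a ∘ b ∘ d ∘ g(d, c, d) ∘ h(a, b) ∘ h(d, c)
The extension variable absorbs all remaining arguments, so the whole application is rewritten.
New term:  a ∘ b ∘ d ∘ g(d, c, d) ∘ h(a, b) ∘ h(d, c)

Answer: a ∘ b ∘ d ∘ g(d, c, d) ∘ h(a, b) ∘ h(d, c)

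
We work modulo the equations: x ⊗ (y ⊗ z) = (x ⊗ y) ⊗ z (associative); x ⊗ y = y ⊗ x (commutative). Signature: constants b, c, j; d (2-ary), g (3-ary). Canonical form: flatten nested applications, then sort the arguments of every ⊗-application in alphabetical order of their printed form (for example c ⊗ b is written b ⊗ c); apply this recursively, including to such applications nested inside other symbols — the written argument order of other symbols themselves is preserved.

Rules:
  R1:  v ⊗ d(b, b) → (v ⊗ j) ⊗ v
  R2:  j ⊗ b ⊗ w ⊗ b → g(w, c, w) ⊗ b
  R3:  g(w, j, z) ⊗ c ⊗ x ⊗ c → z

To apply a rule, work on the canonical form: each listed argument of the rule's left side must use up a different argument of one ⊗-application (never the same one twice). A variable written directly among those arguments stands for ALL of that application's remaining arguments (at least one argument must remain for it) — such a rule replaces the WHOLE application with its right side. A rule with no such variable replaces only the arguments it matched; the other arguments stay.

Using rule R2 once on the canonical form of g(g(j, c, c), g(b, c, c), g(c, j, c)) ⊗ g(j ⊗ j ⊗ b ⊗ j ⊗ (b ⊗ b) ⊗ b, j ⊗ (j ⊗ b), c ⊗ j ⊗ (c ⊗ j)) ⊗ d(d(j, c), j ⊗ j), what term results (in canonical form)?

Canonical form:  d(d(j, c), j ⊗ j) ⊗ g(b ⊗ b ⊗ b ⊗ b ⊗ j ⊗ j ⊗ j, b ⊗ j ⊗ j, c ⊗ c ⊗ j ⊗ j) ⊗ g(g(j, c, c), g(b, c, c), g(c, j, c))
Match R2:  consume b, b, j;  w := b ⊗ b ⊗ j ⊗ j
The variable takes the whole remainder — replace the entire application.
Giving:  d(d(j, c), j ⊗ j) ⊗ g(b ⊗ g(b ⊗ b ⊗ j ⊗ j, c, b ⊗ b ⊗ j ⊗ j), b ⊗ j ⊗ j, c ⊗ c ⊗ j ⊗ j) ⊗ g(g(j, c, c), g(b, c, c), g(c, j, c))

Answer: d(d(j, c), j ⊗ j) ⊗ g(b ⊗ g(b ⊗ b ⊗ j ⊗ j, c, b ⊗ b ⊗ j ⊗ j), b ⊗ j ⊗ j, c ⊗ c ⊗ j ⊗ j) ⊗ g(g(j, c, c), g(b, c, c), g(c, j, c))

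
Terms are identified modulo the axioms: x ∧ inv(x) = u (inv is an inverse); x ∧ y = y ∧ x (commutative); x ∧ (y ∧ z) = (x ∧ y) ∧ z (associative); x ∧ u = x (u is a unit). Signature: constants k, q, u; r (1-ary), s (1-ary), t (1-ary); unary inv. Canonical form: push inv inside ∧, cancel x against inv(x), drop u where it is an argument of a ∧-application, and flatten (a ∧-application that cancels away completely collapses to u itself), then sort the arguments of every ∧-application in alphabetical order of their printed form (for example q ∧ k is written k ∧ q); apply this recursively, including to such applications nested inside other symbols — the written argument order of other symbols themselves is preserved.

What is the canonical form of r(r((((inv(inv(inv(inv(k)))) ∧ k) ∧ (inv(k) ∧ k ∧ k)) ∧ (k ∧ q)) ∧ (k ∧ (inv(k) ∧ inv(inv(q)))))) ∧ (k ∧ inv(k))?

Push inv inside:  distribute inv over ∧ and collapse double inv
Inverses cancel:  k cancels
Combine occurrences:  r(r(k ∧ k ∧ k ∧ k ∧ q ∧ q))

Answer: r(r(k ∧ k ∧ k ∧ k ∧ q ∧ q))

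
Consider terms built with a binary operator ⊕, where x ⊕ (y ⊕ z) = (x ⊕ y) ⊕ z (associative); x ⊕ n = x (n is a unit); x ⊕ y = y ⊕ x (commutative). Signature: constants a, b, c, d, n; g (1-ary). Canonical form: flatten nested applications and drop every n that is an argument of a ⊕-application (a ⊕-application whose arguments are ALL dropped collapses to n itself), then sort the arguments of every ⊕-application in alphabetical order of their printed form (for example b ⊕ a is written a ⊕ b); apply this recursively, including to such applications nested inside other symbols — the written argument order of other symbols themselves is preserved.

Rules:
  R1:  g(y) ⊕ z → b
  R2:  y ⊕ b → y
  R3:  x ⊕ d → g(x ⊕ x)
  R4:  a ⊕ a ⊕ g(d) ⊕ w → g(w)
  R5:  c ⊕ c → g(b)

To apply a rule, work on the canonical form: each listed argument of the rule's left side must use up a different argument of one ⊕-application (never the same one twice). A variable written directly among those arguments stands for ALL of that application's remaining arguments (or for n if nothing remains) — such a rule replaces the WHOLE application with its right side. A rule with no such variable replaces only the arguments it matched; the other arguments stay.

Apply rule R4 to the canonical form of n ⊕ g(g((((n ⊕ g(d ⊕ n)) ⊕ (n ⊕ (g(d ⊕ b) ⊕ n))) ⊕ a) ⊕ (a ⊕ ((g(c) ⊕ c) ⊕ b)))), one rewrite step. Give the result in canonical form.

Answer: g(g(g(b ⊕ c ⊕ g(b ⊕ d) ⊕ g(c))))

Derivation:
Canonical form:  g(g(a ⊕ a ⊕ b ⊕ c ⊕ g(b ⊕ d) ⊕ g(c) ⊕ g(d)))
Match R4:  consume a, a, g(d);  w := b ⊕ c ⊕ g(b ⊕ d) ⊕ g(c)
The variable takes the whole remainder — replace the entire application.
Result:  g(g(g(b ⊕ c ⊕ g(b ⊕ d) ⊕ g(c))))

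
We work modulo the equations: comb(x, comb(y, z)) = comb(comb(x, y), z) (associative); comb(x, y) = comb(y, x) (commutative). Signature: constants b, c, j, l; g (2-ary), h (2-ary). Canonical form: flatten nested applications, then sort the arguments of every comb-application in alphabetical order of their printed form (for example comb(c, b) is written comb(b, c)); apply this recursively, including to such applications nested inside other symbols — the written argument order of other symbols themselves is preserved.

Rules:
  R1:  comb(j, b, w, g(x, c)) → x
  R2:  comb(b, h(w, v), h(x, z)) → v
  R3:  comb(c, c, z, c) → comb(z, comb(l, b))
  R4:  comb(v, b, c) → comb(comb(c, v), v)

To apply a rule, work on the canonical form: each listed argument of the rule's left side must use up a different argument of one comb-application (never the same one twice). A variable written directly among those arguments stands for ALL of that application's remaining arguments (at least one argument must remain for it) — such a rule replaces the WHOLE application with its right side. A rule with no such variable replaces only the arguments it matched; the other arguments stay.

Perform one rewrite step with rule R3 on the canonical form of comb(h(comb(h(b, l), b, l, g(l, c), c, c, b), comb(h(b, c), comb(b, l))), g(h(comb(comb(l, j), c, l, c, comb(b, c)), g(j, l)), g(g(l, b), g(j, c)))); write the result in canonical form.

Canonical form:  comb(g(h(comb(b, c, c, c, j, l, l), g(j, l)), g(g(l, b), g(j, c))), h(comb(b, b, c, c, g(l, c), h(b, l), l), comb(b, h(b, c), l)))
R3 matches:  uses c, c, c;  z := comb(b, j, l, l)
Every leftover argument binds to the variable; the entire application is replaced.
Giving:  comb(g(h(comb(b, b, j, l, l, l), g(j, l)), g(g(l, b), g(j, c))), h(comb(b, b, c, c, g(l, c), h(b, l), l), comb(b, h(b, c), l)))

Answer: comb(g(h(comb(b, b, j, l, l, l), g(j, l)), g(g(l, b), g(j, c))), h(comb(b, b, c, c, g(l, c), h(b, l), l), comb(b, h(b, c), l)))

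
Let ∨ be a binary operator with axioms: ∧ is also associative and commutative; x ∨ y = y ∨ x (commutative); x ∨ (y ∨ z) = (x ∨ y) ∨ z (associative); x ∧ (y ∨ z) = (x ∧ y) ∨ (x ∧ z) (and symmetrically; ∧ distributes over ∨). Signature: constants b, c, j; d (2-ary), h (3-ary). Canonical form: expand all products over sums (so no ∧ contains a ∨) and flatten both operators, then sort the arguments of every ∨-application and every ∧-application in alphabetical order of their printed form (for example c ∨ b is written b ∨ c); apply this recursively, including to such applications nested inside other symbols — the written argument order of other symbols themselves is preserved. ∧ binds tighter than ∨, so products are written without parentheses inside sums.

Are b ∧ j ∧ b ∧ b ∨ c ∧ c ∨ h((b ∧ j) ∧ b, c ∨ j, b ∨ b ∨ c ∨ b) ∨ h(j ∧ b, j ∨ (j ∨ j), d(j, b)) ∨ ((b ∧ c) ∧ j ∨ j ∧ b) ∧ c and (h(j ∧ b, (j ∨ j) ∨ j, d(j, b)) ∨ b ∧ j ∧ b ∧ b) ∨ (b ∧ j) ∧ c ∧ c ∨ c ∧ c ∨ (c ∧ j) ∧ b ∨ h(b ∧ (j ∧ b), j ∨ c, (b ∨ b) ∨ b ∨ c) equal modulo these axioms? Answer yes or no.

Answer: yes — both canonical forms are b ∧ b ∧ b ∧ j ∨ b ∧ c ∧ c ∧ j ∨ b ∧ c ∧ j ∨ c ∧ c ∨ h(b ∧ b ∧ j, c ∨ j, b ∨ b ∨ b ∨ c) ∨ h(b ∧ j, j ∨ j ∨ j, d(j, b))

Derivation:
Left:  b ∧ j ∧ b ∧ b ∨ c ∧ c ∨ h((b ∧ j) ∧ b, c ∨ j, b ∨ b ∨ c ∨ b) ∨ h(j ∧ b, j ∨ (j ∨ j), d(j, b)) ∨ ((b ∧ c) ∧ j ∨ j ∧ b) ∧ c
  Expand products over sums:  b ∧ b ∧ b ∧ j ∨ c ∧ c ∨ h(b ∧ b ∧ j, c ∨ j, b ∨ b ∨ b ∨ c) ∨ h(b ∧ j, j ∨ j ∨ j, d(j, b)) ∨ b ∧ c ∧ c ∧ j ∨ b ∧ c ∧ j
  Sort:  b ∧ b ∧ b ∧ j ∨ b ∧ c ∧ c ∧ j ∨ b ∧ c ∧ j ∨ c ∧ c ∨ h(b ∧ b ∧ j, c ∨ j, b ∨ b ∨ b ∨ c) ∨ h(b ∧ j, j ∨ j ∨ j, d(j, b))
Right:  (h(j ∧ b, (j ∨ j) ∨ j, d(j, b)) ∨ b ∧ j ∧ b ∧ b) ∨ (b ∧ j) ∧ c ∧ c ∨ c ∧ c ∨ (c ∧ j) ∧ b ∨ h(b ∧ (j ∧ b), j ∨ c, (b ∨ b) ∨ b ∨ c)
  Merge nested applications:  h(b ∧ j, j ∨ j ∨ j, d(j, b)) ∨ b ∧ b ∧ b ∧ j ∨ b ∧ c ∧ c ∧ j ∨ c ∧ c ∨ b ∧ c ∧ j ∨ h(b ∧ b ∧ j, c ∨ j, b ∨ b ∨ b ∨ c)
  Order the arguments:  b ∧ b ∧ b ∧ j ∨ b ∧ c ∧ c ∧ j ∨ b ∧ c ∧ j ∨ c ∧ c ∨ h(b ∧ b ∧ j, c ∨ j, b ∨ b ∨ b ∨ c) ∨ h(b ∧ j, j ∨ j ∨ j, d(j, b))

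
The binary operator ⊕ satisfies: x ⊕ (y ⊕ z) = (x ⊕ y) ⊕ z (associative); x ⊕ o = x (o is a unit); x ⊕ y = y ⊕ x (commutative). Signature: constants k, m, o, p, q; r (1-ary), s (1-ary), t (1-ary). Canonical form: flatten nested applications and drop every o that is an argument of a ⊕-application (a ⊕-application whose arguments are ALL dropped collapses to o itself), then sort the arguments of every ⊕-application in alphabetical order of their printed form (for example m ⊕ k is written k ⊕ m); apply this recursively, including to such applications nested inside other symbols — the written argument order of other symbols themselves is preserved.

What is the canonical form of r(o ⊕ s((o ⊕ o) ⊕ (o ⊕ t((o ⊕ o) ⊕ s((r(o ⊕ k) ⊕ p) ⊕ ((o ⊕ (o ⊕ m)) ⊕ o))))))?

Answer: r(s(t(s(m ⊕ p ⊕ r(k)))))

Derivation:
Focus inside:  o ⊕ s((o ⊕ o) ⊕ (o ⊕ t((o ⊕ o) ⊕ s((r(o ⊕ k) ⊕ p) ⊕ ((o ⊕ (o ⊕ m)) ⊕ o)))))
Canonicalize subterm:  s((o ⊕ o) ⊕ (o ⊕ t((o ⊕ o) ⊕ s((r(o ⊕ k) ⊕ p) ⊕ ((o ⊕ (o ⊕ m)) ⊕ o)))))  →  s(t(s(m ⊕ p ⊕ r(k))))
Units out:  drop o
Sort arguments:  s(t(s(m ⊕ p ⊕ r(k))))
Rebuild:  r(s(t(s(m ⊕ p ⊕ r(k)))))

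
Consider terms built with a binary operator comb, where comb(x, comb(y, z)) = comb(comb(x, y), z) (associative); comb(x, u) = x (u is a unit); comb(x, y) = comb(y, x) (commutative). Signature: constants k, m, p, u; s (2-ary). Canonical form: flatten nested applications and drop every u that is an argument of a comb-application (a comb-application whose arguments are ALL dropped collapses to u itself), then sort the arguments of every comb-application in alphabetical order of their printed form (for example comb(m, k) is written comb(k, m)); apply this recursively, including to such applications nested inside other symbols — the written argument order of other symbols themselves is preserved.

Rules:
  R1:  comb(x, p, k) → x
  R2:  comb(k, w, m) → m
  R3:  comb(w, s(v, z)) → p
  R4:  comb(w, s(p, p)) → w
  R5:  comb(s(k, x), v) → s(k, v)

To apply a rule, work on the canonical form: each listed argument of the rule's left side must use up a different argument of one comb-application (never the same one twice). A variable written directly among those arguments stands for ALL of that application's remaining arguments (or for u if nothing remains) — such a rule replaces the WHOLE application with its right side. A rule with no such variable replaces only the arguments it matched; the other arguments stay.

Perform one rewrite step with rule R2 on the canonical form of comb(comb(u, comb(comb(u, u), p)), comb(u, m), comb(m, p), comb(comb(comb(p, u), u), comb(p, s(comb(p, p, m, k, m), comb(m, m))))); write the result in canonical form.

Canonical form:  comb(m, m, p, p, p, p, s(comb(k, m, m, p, p), comb(m, m)))
Match R2:  consume k, m;  w := comb(m, p, p)
The variable takes the whole remainder — replace the entire application.
New term:  comb(m, m, p, p, p, p, s(m, comb(m, m)))

Answer: comb(m, m, p, p, p, p, s(m, comb(m, m)))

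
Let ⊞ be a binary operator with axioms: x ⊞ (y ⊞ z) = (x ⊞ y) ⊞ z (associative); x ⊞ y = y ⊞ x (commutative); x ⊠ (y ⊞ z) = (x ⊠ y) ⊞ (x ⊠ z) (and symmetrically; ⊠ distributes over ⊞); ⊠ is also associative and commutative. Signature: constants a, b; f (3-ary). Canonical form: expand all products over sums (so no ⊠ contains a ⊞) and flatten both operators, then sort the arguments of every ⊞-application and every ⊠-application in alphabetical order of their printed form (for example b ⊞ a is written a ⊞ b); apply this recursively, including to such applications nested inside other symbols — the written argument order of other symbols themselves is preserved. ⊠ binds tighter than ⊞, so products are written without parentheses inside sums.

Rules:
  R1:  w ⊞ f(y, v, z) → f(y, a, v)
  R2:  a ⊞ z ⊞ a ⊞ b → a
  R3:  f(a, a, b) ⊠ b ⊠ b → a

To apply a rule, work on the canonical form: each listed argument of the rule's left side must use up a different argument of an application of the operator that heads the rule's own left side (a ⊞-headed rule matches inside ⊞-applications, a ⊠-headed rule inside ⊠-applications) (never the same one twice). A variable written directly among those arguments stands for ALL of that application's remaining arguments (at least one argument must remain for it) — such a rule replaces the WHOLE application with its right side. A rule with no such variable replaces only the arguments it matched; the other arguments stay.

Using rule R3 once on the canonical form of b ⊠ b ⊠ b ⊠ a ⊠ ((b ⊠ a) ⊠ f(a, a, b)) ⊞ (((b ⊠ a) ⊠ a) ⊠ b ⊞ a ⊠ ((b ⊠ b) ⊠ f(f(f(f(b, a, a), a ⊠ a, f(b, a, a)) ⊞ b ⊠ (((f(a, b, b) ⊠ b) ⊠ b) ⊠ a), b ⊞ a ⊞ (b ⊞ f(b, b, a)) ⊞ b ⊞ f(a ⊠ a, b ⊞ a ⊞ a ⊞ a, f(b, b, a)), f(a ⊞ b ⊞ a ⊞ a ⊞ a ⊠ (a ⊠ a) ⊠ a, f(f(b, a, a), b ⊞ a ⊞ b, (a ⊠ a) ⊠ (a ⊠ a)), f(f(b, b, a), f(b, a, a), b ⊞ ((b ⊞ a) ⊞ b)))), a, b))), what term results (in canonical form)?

Canonical form:  a ⊠ a ⊠ b ⊠ b ⊞ a ⊠ a ⊠ b ⊠ b ⊠ b ⊠ b ⊠ f(a, a, b) ⊞ a ⊠ b ⊠ b ⊠ f(f(a ⊠ b ⊠ b ⊠ b ⊠ f(a, b, b) ⊞ f(f(b, a, a), a ⊠ a, f(b, a, a)), a ⊞ b ⊞ b ⊞ b ⊞ f(a ⊠ a, a ⊞ a ⊞ a ⊞ b, f(b, b, a)) ⊞ f(b, b, a), f(a ⊞ a ⊞ a ⊞ a ⊠ a ⊠ a ⊠ a ⊞ b, f(f(b, a, a), a ⊞ b ⊞ b, a ⊠ a ⊠ a ⊠ a), f(f(b, b, a), f(b, a, a), a ⊞ b ⊞ b ⊞ b))), a, b)
R3 matches:  uses b, b, f(a, a, b)
New term:  a ⊠ a ⊠ a ⊠ b ⊠ b ⊞ a ⊠ a ⊠ b ⊠ b ⊞ a ⊠ b ⊠ b ⊠ f(f(a ⊠ b ⊠ b ⊠ b ⊠ f(a, b, b) ⊞ f(f(b, a, a), a ⊠ a, f(b, a, a)), a ⊞ b ⊞ b ⊞ b ⊞ f(a ⊠ a, a ⊞ a ⊞ a ⊞ b, f(b, b, a)) ⊞ f(b, b, a), f(a ⊞ a ⊞ a ⊞ a ⊠ a ⊠ a ⊠ a ⊞ b, f(f(b, a, a), a ⊞ b ⊞ b, a ⊠ a ⊠ a ⊠ a), f(f(b, b, a), f(b, a, a), a ⊞ b ⊞ b ⊞ b))), a, b)

Answer: a ⊠ a ⊠ a ⊠ b ⊠ b ⊞ a ⊠ a ⊠ b ⊠ b ⊞ a ⊠ b ⊠ b ⊠ f(f(a ⊠ b ⊠ b ⊠ b ⊠ f(a, b, b) ⊞ f(f(b, a, a), a ⊠ a, f(b, a, a)), a ⊞ b ⊞ b ⊞ b ⊞ f(a ⊠ a, a ⊞ a ⊞ a ⊞ b, f(b, b, a)) ⊞ f(b, b, a), f(a ⊞ a ⊞ a ⊞ a ⊠ a ⊠ a ⊠ a ⊞ b, f(f(b, a, a), a ⊞ b ⊞ b, a ⊠ a ⊠ a ⊠ a), f(f(b, b, a), f(b, a, a), a ⊞ b ⊞ b ⊞ b))), a, b)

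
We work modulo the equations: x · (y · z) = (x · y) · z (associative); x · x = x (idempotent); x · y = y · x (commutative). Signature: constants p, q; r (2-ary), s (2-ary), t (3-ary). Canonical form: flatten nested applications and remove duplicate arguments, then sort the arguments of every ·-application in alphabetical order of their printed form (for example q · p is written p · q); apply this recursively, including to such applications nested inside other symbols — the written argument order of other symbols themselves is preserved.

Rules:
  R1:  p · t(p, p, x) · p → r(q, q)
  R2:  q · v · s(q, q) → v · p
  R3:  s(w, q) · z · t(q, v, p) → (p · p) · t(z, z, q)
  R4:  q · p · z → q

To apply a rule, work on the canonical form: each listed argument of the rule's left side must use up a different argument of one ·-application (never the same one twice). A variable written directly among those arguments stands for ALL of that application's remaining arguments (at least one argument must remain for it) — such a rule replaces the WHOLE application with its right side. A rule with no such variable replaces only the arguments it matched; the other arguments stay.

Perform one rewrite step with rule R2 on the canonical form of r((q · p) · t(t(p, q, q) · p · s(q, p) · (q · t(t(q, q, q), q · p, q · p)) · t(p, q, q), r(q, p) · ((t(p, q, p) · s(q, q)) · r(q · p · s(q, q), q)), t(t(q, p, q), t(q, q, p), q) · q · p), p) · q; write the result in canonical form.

Answer: q · r(p · q · t(p · q · s(q, p) · t(p, q, q) · t(t(q, q, q), p · q, p · q), r(p, q) · r(q, p) · s(q, q) · t(p, q, p), p · q · t(t(q, p, q), t(q, q, p), q)), p)

Derivation:
Canonical form:  q · r(p · q · t(p · q · s(q, p) · t(p, q, q) · t(t(q, q, q), p · q, p · q), r(p · q · s(q, q), q) · r(q, p) · s(q, q) · t(p, q, p), p · q · t(t(q, p, q), t(q, q, p), q)), p)
Match R2:  consume q, s(q, q);  v := p
The variable takes the whole remainder — replace the entire application.
Result:  q · r(p · q · t(p · q · s(q, p) · t(p, q, q) · t(t(q, q, q), p · q, p · q), r(p, q) · r(q, p) · s(q, q) · t(p, q, p), p · q · t(t(q, p, q), t(q, q, p), q)), p)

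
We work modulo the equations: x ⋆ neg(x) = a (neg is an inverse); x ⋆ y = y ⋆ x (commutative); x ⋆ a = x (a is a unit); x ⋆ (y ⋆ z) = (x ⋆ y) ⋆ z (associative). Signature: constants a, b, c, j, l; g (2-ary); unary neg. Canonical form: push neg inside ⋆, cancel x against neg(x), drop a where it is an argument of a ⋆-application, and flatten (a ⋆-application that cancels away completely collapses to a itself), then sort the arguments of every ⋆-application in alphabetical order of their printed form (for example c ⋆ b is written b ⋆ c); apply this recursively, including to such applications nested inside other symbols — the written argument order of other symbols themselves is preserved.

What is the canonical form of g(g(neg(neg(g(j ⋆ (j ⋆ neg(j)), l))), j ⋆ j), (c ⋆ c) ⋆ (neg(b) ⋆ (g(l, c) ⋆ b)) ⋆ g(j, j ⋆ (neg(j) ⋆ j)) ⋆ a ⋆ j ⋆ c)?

Answer: g(g(g(j, l), j ⋆ j), c ⋆ c ⋆ c ⋆ g(j, j) ⋆ g(l, c) ⋆ j)

Derivation:
Work inside:  (c ⋆ c) ⋆ (neg(b) ⋆ (g(l, c) ⋆ b)) ⋆ g(j, j ⋆ (neg(j) ⋆ j)) ⋆ a ⋆ j ⋆ c
Cancel:  b cancels
Collect:  c ⋆ c ⋆ c ⋆ g(l, c) ⋆ g(j, j) ⋆ j
Sort:  c ⋆ c ⋆ c ⋆ g(j, j) ⋆ g(l, c) ⋆ j
Put back:  g(g(g(j, l), j ⋆ j), c ⋆ c ⋆ c ⋆ g(j, j) ⋆ g(l, c) ⋆ j)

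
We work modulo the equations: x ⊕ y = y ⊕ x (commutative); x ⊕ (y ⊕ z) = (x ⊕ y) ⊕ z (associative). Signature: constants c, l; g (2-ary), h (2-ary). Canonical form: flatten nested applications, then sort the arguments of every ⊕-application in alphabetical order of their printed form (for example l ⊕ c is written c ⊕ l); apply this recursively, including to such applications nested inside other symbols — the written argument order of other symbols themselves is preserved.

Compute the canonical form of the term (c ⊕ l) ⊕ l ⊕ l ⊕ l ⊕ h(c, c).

Un-nest:  c ⊕ l ⊕ l ⊕ l ⊕ l ⊕ h(c, c)
Sort:  c ⊕ h(c, c) ⊕ l ⊕ l ⊕ l ⊕ l

Answer: c ⊕ h(c, c) ⊕ l ⊕ l ⊕ l ⊕ l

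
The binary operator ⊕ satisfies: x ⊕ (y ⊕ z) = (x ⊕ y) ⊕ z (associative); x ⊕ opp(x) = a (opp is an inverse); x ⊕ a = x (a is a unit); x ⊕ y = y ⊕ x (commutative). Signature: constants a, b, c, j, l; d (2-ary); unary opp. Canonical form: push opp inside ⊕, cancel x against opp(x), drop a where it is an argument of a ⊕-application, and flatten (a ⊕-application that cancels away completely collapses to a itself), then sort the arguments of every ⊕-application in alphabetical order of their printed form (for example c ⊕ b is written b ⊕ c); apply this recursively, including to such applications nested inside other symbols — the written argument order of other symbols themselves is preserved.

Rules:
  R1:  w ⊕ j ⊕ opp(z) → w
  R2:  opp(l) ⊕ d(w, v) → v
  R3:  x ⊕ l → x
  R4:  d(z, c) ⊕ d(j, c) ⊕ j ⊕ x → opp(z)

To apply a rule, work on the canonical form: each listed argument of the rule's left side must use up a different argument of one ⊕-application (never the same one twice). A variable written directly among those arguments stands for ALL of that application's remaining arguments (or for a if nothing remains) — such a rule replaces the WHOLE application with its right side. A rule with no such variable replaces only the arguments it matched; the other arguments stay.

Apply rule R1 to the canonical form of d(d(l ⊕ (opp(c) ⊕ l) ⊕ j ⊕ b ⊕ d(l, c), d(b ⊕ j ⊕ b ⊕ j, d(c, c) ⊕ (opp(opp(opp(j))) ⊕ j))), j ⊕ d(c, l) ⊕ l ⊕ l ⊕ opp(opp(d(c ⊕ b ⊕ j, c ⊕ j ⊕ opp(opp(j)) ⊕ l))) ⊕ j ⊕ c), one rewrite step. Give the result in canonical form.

Canonical form:  d(d(b ⊕ d(l, c) ⊕ j ⊕ l ⊕ l ⊕ opp(c), d(b ⊕ b ⊕ j ⊕ j, d(c, c))), c ⊕ d(b ⊕ c ⊕ j, c ⊕ j ⊕ j ⊕ l) ⊕ d(c, l) ⊕ j ⊕ j ⊕ l ⊕ l)
Apply R1:  consuming j, opp(c);  w := b ⊕ d(l, c) ⊕ l ⊕ l, z := c
The variable takes the whole remainder — replace the entire application.
Result:  d(d(b ⊕ d(l, c) ⊕ l ⊕ l, d(b ⊕ b ⊕ j ⊕ j, d(c, c))), c ⊕ d(b ⊕ c ⊕ j, c ⊕ j ⊕ j ⊕ l) ⊕ d(c, l) ⊕ j ⊕ j ⊕ l ⊕ l)

Answer: d(d(b ⊕ d(l, c) ⊕ l ⊕ l, d(b ⊕ b ⊕ j ⊕ j, d(c, c))), c ⊕ d(b ⊕ c ⊕ j, c ⊕ j ⊕ j ⊕ l) ⊕ d(c, l) ⊕ j ⊕ j ⊕ l ⊕ l)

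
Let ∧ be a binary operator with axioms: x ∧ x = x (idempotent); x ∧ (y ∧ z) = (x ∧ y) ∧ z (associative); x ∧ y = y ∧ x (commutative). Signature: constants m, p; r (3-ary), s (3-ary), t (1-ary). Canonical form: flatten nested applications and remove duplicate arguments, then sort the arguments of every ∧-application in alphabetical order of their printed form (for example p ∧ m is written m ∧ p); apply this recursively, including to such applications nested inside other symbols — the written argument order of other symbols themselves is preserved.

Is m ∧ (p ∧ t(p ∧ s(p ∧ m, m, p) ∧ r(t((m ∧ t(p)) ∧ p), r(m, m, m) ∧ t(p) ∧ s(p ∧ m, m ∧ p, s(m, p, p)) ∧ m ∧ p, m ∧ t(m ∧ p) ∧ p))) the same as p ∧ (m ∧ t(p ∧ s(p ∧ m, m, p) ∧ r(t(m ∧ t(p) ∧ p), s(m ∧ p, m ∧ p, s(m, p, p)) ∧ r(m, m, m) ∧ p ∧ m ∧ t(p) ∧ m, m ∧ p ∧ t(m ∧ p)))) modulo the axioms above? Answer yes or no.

Left:  m ∧ (p ∧ t(p ∧ s(p ∧ m, m, p) ∧ r(t((m ∧ t(p)) ∧ p), r(m, m, m) ∧ t(p) ∧ s(p ∧ m, m ∧ p, s(m, p, p)) ∧ m ∧ p, m ∧ t(m ∧ p) ∧ p)))
  Flatten:  m ∧ p ∧ t(p ∧ s(p ∧ m, m, p) ∧ r(t((m ∧ t(p)) ∧ p), r(m, m, m) ∧ t(p) ∧ s(p ∧ m, m ∧ p, s(m, p, p)) ∧ m ∧ p, m ∧ t(m ∧ p) ∧ p))
  Simplify inside:  t(p ∧ s(p ∧ m, m, p) ∧ r(t((m ∧ t(p)) ∧ p), r(m, m, m) ∧ t(p) ∧ s(p ∧ m, m ∧ p, s(m, p, p)) ∧ m ∧ p, m ∧ t(m ∧ p) ∧ p))  →  t(p ∧ r(t(m ∧ p ∧ t(p)), m ∧ p ∧ r(m, m, m) ∧ s(m ∧ p, m ∧ p, s(m, p, p)) ∧ t(p), m ∧ p ∧ t(m ∧ p)) ∧ s(m ∧ p, m, p))
  Order the arguments:  m ∧ p ∧ t(p ∧ r(t(m ∧ p ∧ t(p)), m ∧ p ∧ r(m, m, m) ∧ s(m ∧ p, m ∧ p, s(m, p, p)) ∧ t(p), m ∧ p ∧ t(m ∧ p)) ∧ s(m ∧ p, m, p))
Right:  p ∧ (m ∧ t(p ∧ s(p ∧ m, m, p) ∧ r(t(m ∧ t(p) ∧ p), s(m ∧ p, m ∧ p, s(m, p, p)) ∧ r(m, m, m) ∧ p ∧ m ∧ t(p) ∧ m, m ∧ p ∧ t(m ∧ p))))
  Merge nested applications:  p ∧ m ∧ t(p ∧ s(p ∧ m, m, p) ∧ r(t(m ∧ t(p) ∧ p), s(m ∧ p, m ∧ p, s(m, p, p)) ∧ r(m, m, m) ∧ p ∧ m ∧ t(p) ∧ m, m ∧ p ∧ t(m ∧ p)))
  Simplify inside:  t(p ∧ s(p ∧ m, m, p) ∧ r(t(m ∧ t(p) ∧ p), s(m ∧ p, m ∧ p, s(m, p, p)) ∧ r(m, m, m) ∧ p ∧ m ∧ t(p) ∧ m, m ∧ p ∧ t(m ∧ p)))  →  t(p ∧ r(t(m ∧ p ∧ t(p)), m ∧ p ∧ r(m, m, m) ∧ s(m ∧ p, m ∧ p, s(m, p, p)) ∧ t(p), m ∧ p ∧ t(m ∧ p)) ∧ s(m ∧ p, m, p))
  Sort arguments:  m ∧ p ∧ t(p ∧ r(t(m ∧ p ∧ t(p)), m ∧ p ∧ r(m, m, m) ∧ s(m ∧ p, m ∧ p, s(m, p, p)) ∧ t(p), m ∧ p ∧ t(m ∧ p)) ∧ s(m ∧ p, m, p))

Answer: yes — both canonical forms are m ∧ p ∧ t(p ∧ r(t(m ∧ p ∧ t(p)), m ∧ p ∧ r(m, m, m) ∧ s(m ∧ p, m ∧ p, s(m, p, p)) ∧ t(p), m ∧ p ∧ t(m ∧ p)) ∧ s(m ∧ p, m, p))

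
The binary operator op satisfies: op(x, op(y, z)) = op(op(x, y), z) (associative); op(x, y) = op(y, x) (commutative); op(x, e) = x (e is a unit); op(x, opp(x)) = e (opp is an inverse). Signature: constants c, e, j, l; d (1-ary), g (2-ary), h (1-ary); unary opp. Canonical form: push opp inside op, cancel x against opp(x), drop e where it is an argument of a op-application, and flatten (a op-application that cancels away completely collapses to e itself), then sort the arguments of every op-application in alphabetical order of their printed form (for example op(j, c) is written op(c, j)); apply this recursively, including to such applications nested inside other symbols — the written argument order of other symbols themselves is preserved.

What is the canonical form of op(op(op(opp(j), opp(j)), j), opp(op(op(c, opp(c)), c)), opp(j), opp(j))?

Answer: op(opp(c), opp(j), opp(j), opp(j))

Derivation:
Push opp inside:  distribute opp over op and collapse double opp
Collect:  op(opp(j), opp(j), opp(j), opp(c))
Order the arguments:  op(opp(c), opp(j), opp(j), opp(j))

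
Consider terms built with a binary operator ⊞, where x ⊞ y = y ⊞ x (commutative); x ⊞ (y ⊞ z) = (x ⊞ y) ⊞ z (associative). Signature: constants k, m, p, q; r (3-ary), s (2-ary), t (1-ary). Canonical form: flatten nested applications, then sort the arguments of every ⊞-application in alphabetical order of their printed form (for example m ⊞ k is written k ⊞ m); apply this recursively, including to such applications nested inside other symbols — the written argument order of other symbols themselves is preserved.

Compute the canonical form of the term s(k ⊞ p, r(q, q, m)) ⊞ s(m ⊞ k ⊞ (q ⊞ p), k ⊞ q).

Answer: s(k ⊞ m ⊞ p ⊞ q, k ⊞ q) ⊞ s(k ⊞ p, r(q, q, m))

Derivation:
Inside:  s(m ⊞ k ⊞ (q ⊞ p), k ⊞ q)  →  s(k ⊞ m ⊞ p ⊞ q, k ⊞ q)
Order the arguments:  s(k ⊞ m ⊞ p ⊞ q, k ⊞ q) ⊞ s(k ⊞ p, r(q, q, m))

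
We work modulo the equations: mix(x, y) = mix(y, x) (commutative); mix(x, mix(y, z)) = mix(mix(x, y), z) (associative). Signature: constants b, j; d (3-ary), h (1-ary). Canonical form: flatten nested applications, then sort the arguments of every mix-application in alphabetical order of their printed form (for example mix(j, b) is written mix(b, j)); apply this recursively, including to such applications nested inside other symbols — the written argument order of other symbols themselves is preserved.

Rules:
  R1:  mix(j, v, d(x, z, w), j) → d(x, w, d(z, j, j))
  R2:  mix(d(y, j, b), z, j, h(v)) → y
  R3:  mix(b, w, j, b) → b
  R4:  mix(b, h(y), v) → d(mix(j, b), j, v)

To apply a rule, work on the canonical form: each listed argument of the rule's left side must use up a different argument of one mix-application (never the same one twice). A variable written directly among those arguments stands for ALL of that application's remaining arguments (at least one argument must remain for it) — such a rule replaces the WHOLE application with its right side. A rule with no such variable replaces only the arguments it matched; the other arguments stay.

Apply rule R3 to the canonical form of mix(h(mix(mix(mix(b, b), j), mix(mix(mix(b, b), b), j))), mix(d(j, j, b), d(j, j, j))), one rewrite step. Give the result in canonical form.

Answer: mix(d(j, j, b), d(j, j, j), h(b))

Derivation:
Canonical form:  mix(d(j, j, b), d(j, j, j), h(mix(b, b, b, b, b, j, j)))
Apply R3:  consuming b, b, j;  w := mix(b, b, b, j)
Every leftover argument binds to the variable; the entire application is replaced.
New term:  mix(d(j, j, b), d(j, j, j), h(b))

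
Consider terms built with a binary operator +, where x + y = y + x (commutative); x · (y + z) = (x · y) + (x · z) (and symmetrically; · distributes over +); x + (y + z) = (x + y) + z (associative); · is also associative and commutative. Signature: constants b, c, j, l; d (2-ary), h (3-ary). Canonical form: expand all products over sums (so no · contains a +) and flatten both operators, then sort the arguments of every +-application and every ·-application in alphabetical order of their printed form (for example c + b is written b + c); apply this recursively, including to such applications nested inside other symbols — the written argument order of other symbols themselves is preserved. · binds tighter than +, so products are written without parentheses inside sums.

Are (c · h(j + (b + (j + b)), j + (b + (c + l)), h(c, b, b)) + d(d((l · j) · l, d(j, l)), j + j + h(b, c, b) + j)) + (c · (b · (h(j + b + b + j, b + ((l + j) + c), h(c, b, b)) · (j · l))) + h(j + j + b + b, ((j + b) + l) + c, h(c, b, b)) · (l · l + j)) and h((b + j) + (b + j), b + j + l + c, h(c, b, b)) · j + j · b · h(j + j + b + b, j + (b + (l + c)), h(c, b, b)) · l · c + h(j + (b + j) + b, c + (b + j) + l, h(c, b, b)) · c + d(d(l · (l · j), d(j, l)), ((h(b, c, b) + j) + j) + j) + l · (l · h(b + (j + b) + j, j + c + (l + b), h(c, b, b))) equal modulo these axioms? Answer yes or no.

Answer: yes — both canonical forms are b · c · h(b + b + j + j, b + c + j + l, h(c, b, b)) · j · l + c · h(b + b + j + j, b + c + j + l, h(c, b, b)) + d(d(j · l · l, d(j, l)), h(b, c, b) + j + j + j) + h(b + b + j + j, b + c + j + l, h(c, b, b)) · j + h(b + b + j + j, b + c + j + l, h(c, b, b)) · l · l

Derivation:
Left:  (c · h(j + (b + (j + b)), j + (b + (c + l)), h(c, b, b)) + d(d((l · j) · l, d(j, l)), j + j + h(b, c, b) + j)) + (c · (b · (h(j + b + b + j, b + ((l + j) + c), h(c, b, b)) · (j · l))) + h(j + j + b + b, ((j + b) + l) + c, h(c, b, b)) · (l · l + j))
  Expand:  c · h(b + b + j + j, b + c + j + l, h(c, b, b)) + d(d(j · l · l, d(j, l)), h(b, c, b) + j + j + j) + b · c · h(b + b + j + j, b + c + j + l, h(c, b, b)) · j · l + h(b + b + j + j, b + c + j + l, h(c, b, b)) · l · l + h(b + b + j + j, b + c + j + l, h(c, b, b)) · j
  Sort arguments:  b · c · h(b + b + j + j, b + c + j + l, h(c, b, b)) · j · l + c · h(b + b + j + j, b + c + j + l, h(c, b, b)) + d(d(j · l · l, d(j, l)), h(b, c, b) + j + j + j) + h(b + b + j + j, b + c + j + l, h(c, b, b)) · j + h(b + b + j + j, b + c + j + l, h(c, b, b)) · l · l
Right:  h((b + j) + (b + j), b + j + l + c, h(c, b, b)) · j + j · b · h(j + j + b + b, j + (b + (l + c)), h(c, b, b)) · l · c + h(j + (b + j) + b, c + (b + j) + l, h(c, b, b)) · c + d(d(l · (l · j), d(j, l)), ((h(b, c, b) + j) + j) + j) + l · (l · h(b + (j + b) + j, j + c + (l + b), h(c, b, b)))
  Flatten:  h(b + b + j + j, b + c + j + l, h(c, b, b)) · j + b · c · h(b + b + j + j, b + c + j + l, h(c, b, b)) · j · l + c · h(b + b + j + j, b + c + j + l, h(c, b, b)) + d(d(j · l · l, d(j, l)), h(b, c, b) + j + j + j) + h(b + b + j + j, b + c + j + l, h(c, b, b)) · l · l
  Order the arguments:  b · c · h(b + b + j + j, b + c + j + l, h(c, b, b)) · j · l + c · h(b + b + j + j, b + c + j + l, h(c, b, b)) + d(d(j · l · l, d(j, l)), h(b, c, b) + j + j + j) + h(b + b + j + j, b + c + j + l, h(c, b, b)) · j + h(b + b + j + j, b + c + j + l, h(c, b, b)) · l · l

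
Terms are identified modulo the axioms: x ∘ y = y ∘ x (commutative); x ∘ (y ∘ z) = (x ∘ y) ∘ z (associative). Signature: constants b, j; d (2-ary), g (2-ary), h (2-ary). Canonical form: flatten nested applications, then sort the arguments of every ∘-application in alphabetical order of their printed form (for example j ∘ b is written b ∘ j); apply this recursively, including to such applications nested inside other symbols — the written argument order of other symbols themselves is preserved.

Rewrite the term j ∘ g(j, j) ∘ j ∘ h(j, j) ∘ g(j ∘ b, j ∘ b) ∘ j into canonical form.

Answer: g(b ∘ j, b ∘ j) ∘ g(j, j) ∘ h(j, j) ∘ j ∘ j ∘ j

Derivation:
Inside:  g(j ∘ b, j ∘ b)  →  g(b ∘ j, b ∘ j)
Sort arguments:  g(b ∘ j, b ∘ j) ∘ g(j, j) ∘ h(j, j) ∘ j ∘ j ∘ j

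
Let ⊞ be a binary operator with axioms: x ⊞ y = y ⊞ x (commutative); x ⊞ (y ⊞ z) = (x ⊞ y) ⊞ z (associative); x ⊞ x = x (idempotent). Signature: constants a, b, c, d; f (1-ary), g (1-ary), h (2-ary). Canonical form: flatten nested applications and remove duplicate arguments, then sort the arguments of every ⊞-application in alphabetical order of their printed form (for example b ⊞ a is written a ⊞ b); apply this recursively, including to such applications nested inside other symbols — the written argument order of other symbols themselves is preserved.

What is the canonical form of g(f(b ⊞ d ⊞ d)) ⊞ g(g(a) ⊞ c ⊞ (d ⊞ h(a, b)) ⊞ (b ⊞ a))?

Simplify inside:  g(f(b ⊞ d ⊞ d))  →  g(f(b ⊞ d))
Inside:  g(g(a) ⊞ c ⊞ (d ⊞ h(a, b)) ⊞ (b ⊞ a))  →  g(a ⊞ b ⊞ c ⊞ d ⊞ g(a) ⊞ h(a, b))
Order the arguments:  g(a ⊞ b ⊞ c ⊞ d ⊞ g(a) ⊞ h(a, b)) ⊞ g(f(b ⊞ d))

Answer: g(a ⊞ b ⊞ c ⊞ d ⊞ g(a) ⊞ h(a, b)) ⊞ g(f(b ⊞ d))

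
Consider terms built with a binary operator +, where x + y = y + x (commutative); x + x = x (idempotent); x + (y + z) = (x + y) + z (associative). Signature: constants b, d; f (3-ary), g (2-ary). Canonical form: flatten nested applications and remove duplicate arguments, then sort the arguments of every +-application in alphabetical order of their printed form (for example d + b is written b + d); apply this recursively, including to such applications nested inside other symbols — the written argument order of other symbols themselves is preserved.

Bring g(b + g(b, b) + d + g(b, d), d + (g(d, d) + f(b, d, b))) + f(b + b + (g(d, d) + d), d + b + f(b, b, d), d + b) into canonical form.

Answer: f(b + d + g(d, d), b + d + f(b, b, d), b + d) + g(b + d + g(b, b) + g(b, d), d + f(b, d, b) + g(d, d))

Derivation:
Simplify inside:  g(b + g(b, b) + d + g(b, d), d + (g(d, d) + f(b, d, b)))  →  g(b + d + g(b, b) + g(b, d), d + f(b, d, b) + g(d, d))
Simplify inside:  f(b + b + (g(d, d) + d), d + b + f(b, b, d), d + b)  →  f(b + d + g(d, d), b + d + f(b, b, d), b + d)
Order the arguments:  f(b + d + g(d, d), b + d + f(b, b, d), b + d) + g(b + d + g(b, b) + g(b, d), d + f(b, d, b) + g(d, d))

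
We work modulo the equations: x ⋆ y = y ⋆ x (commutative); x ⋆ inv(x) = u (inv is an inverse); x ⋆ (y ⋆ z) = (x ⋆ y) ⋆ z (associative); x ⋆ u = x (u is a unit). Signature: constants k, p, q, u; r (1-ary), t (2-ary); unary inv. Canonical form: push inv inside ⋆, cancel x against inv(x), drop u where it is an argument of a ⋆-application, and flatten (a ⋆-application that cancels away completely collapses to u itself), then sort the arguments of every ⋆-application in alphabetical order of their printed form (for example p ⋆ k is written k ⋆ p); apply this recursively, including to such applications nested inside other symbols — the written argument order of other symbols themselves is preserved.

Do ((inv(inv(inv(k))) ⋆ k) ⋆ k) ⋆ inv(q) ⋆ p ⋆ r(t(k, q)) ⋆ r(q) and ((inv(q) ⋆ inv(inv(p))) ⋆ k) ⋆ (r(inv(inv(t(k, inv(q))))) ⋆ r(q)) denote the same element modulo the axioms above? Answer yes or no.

Answer: no — inv(q) ⋆ k ⋆ p ⋆ r(q) ⋆ r(t(k, q)) vs inv(q) ⋆ k ⋆ p ⋆ r(q) ⋆ r(t(k, inv(q)))

Derivation:
Left:  ((inv(inv(inv(k))) ⋆ k) ⋆ k) ⋆ inv(q) ⋆ p ⋆ r(t(k, q)) ⋆ r(q)
  Push inv inside:  distribute inv over ⋆ and collapse double inv
  Collect terms:  k ⋆ inv(q) ⋆ p ⋆ r(t(k, q)) ⋆ r(q)
  Order the arguments:  inv(q) ⋆ k ⋆ p ⋆ r(q) ⋆ r(t(k, q))
Right:  ((inv(q) ⋆ inv(inv(p))) ⋆ k) ⋆ (r(inv(inv(t(k, inv(q))))) ⋆ r(q))
  Push inv inside:  distribute inv over ⋆ and collapse double inv
  Collect:  inv(q) ⋆ p ⋆ k ⋆ r(t(k, inv(q))) ⋆ r(q)
  Order the arguments:  inv(q) ⋆ k ⋆ p ⋆ r(q) ⋆ r(t(k, inv(q)))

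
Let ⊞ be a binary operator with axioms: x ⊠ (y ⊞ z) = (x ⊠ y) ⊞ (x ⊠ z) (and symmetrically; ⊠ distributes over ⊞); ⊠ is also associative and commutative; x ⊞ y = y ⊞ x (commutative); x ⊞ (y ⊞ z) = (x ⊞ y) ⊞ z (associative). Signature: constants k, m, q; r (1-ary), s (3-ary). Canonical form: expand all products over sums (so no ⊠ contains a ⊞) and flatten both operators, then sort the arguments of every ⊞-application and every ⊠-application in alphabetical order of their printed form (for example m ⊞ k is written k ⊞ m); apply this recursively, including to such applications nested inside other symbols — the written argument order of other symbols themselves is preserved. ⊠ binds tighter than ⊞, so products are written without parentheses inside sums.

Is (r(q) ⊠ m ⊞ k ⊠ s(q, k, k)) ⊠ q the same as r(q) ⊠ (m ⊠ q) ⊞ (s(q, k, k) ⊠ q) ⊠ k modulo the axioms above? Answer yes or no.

Answer: yes — both canonical forms are k ⊠ q ⊠ s(q, k, k) ⊞ m ⊠ q ⊠ r(q)

Derivation:
Left:  (r(q) ⊠ m ⊞ k ⊠ s(q, k, k)) ⊠ q
  Distribute:  m ⊠ q ⊠ r(q) ⊞ k ⊠ q ⊠ s(q, k, k)
  Order the arguments:  k ⊠ q ⊠ s(q, k, k) ⊞ m ⊠ q ⊠ r(q)
Right:  r(q) ⊠ (m ⊠ q) ⊞ (s(q, k, k) ⊠ q) ⊠ k
  Merge nested applications:  m ⊠ q ⊠ r(q) ⊞ k ⊠ q ⊠ s(q, k, k)
  Sort:  k ⊠ q ⊠ s(q, k, k) ⊞ m ⊠ q ⊠ r(q)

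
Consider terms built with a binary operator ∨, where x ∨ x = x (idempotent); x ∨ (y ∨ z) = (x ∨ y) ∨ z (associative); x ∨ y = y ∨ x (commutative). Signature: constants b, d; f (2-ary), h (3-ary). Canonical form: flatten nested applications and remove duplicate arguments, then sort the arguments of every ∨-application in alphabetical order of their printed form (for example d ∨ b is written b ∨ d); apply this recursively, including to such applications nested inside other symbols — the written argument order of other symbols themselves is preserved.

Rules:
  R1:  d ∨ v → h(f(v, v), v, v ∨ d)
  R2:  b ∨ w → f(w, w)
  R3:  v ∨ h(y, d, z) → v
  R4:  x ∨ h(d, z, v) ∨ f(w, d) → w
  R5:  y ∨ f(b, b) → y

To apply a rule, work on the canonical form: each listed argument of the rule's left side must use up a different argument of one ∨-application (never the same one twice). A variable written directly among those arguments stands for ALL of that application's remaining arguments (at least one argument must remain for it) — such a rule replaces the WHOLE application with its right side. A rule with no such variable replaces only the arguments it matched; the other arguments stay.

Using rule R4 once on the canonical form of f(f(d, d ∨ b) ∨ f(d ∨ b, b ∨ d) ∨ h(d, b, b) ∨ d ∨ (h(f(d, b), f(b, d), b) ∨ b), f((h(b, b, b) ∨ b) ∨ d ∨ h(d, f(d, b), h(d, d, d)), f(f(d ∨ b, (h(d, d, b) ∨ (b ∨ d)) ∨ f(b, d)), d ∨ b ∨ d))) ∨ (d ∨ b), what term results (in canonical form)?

Answer: b ∨ d ∨ f(b ∨ d ∨ f(b ∨ d, b ∨ d) ∨ f(d, b ∨ d) ∨ h(d, b, b) ∨ h(f(d, b), f(b, d), b), f(b ∨ d ∨ h(b, b, b) ∨ h(d, f(d, b), h(d, d, d)), f(f(b ∨ d, b), b ∨ d)))

Derivation:
Canonical form:  b ∨ d ∨ f(b ∨ d ∨ f(b ∨ d, b ∨ d) ∨ f(d, b ∨ d) ∨ h(d, b, b) ∨ h(f(d, b), f(b, d), b), f(b ∨ d ∨ h(b, b, b) ∨ h(d, f(d, b), h(d, d, d)), f(f(b ∨ d, b ∨ d ∨ f(b, d) ∨ h(d, d, b)), b ∨ d)))
Match R4:  consume f(b, d), h(d, d, b);  v := b, w := b, x := b ∨ d, z := d
Every leftover argument binds to the variable; the entire application is replaced.
Result:  b ∨ d ∨ f(b ∨ d ∨ f(b ∨ d, b ∨ d) ∨ f(d, b ∨ d) ∨ h(d, b, b) ∨ h(f(d, b), f(b, d), b), f(b ∨ d ∨ h(b, b, b) ∨ h(d, f(d, b), h(d, d, d)), f(f(b ∨ d, b), b ∨ d)))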